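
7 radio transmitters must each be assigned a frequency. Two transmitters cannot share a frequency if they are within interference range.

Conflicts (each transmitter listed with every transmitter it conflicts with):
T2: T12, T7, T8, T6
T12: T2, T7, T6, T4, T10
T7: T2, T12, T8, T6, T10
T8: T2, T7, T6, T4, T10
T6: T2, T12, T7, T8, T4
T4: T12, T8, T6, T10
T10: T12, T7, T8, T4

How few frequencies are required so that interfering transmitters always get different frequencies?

T2, T12, T7, T6 all conflict with each other, so at least 4 frequencies are needed.
4 frequencies suffice: frequency 1 → {T6, T10}; frequency 2 → {T7, T4}; frequency 3 → {T12, T8}; frequency 4 → {T2}. No two conflicting transmitters share a frequency.

4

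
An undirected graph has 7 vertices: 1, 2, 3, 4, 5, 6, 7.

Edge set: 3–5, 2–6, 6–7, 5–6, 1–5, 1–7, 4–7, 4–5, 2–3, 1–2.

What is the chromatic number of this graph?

2

1 and 5 are adjacent, so at least 2 colors are needed.
2 colors suffice: color a → {2, 5, 7}; color b → {1, 3, 4, 6}. No two adjacent vertices share a color.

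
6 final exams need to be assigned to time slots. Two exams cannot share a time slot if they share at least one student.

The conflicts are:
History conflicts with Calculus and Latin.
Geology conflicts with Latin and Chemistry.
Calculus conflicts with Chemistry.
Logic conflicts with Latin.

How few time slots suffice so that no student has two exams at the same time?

The cycle Latin-Geology-Chemistry-Calculus-History-Latin has odd length 5, so it cannot be 2-colored; at least 3 time slots are needed.
3 time slots suffice: time slot 1 → {Latin, Chemistry}; time slot 2 → {History, Geology, Logic}; time slot 3 → {Calculus}. No two conflicting exams share a time slot.

3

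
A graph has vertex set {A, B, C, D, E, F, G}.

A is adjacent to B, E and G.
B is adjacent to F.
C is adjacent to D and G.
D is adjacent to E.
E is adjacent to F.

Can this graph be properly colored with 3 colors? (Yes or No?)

The chromatic number is 3. The cycle A-E-D-C-G-A has odd length 5, so it cannot be 2-colored; at least 3 colors are needed.
A valid assignment using 3 colors: A=blue, B=red, C=green, D=blue, E=red, F=blue, G=red.
That is already a proper 3-coloring.

Yes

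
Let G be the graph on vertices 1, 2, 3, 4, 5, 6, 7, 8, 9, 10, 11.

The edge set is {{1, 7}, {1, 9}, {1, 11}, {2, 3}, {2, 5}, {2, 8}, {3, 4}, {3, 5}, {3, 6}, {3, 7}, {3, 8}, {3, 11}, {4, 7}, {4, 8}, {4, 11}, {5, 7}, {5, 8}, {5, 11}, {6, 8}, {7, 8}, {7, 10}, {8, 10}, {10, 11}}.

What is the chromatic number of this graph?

4

2, 3, 5, 8 are mutually adjacent (a clique of size 4), so at least 4 colors are needed.
4 colors suffice: color red → {8, 9, 11}; color blue → {1, 3, 10}; color green → {2, 6, 7}; color yellow → {4, 5}. Every edge joins two different colors.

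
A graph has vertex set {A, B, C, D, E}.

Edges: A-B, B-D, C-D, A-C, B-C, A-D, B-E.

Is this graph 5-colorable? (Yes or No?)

The chromatic number is 4. A, B, C, D form a clique, so at least 4 colors are needed.
A valid assignment using 4 colors: A=2, B=1, C=3, D=4, E=2.
Since 5 ≥ 4, a proper 5-coloring certainly exists.

Yes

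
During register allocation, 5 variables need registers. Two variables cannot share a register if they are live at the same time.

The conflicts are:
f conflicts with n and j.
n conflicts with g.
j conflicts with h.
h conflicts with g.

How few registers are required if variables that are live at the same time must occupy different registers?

3

The cycle g-h-j-f-n-g has odd length 5, so it cannot be 2-colored; at least 3 registers are needed.
3 registers suffice: f=2, n=3, j=1, h=2, g=1. Every pair that conflicts lands in different registers.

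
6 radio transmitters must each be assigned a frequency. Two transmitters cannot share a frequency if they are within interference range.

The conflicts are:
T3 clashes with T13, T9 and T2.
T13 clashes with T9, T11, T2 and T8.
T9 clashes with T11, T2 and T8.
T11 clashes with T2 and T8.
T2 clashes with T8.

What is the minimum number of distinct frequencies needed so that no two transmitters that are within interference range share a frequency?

T13, T9, T11, T2, T8 are mutually in conflict, so at least 5 frequencies are needed.
A valid assignment using 5 frequencies: T3=4, T13=2, T9=3, T11=5, T2=1, T8=4. Each listed conflict is separated.

5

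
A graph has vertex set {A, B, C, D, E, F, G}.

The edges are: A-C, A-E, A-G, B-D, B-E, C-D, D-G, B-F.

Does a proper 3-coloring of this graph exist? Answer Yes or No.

The chromatic number is 3. The cycle A-C-D-B-E-A has odd length 5, so it cannot be 2-colored; at least 3 colors are needed.
3 colors suffice: color 1 → {A, D, F}; color 2 → {B, C, G}; color 3 → {E}.
That is already a proper 3-coloring.

Yes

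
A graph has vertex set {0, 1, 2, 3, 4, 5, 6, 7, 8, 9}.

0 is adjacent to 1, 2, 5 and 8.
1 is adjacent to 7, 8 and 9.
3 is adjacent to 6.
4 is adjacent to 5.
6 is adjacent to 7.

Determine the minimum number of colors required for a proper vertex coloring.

0, 1, 8 form a triangle, so at least 3 colors are needed.
3 colors suffice: 0=blue, 1=red, 2=red, 3=blue, 4=blue, 5=red, 6=red, 7=blue, 8=green, 9=blue. Every edge joins two different colors.

3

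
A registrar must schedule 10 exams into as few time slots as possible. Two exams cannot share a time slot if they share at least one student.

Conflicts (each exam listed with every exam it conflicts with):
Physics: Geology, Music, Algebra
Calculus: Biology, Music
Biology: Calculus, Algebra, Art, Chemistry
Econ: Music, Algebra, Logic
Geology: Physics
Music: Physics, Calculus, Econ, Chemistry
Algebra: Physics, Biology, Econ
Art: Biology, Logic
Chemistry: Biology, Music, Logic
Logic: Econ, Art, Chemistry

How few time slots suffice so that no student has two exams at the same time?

The cycle Chemistry-Logic-Econ-Algebra-Biology-Chemistry has odd length 5, so it cannot be 2-colored; at least 3 time slots are needed.
A valid assignment using 3 time slots: Physics=2, Calculus=2, Biology=1, Econ=2, Geology=1, Music=1, Algebra=3, Art=2, Chemistry=2, Logic=1. Each listed conflict is separated.

3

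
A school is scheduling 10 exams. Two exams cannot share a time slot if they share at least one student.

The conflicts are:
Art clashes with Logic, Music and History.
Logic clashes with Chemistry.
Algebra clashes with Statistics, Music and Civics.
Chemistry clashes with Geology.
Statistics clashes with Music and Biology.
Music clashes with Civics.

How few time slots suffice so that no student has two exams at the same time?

3

Algebra, Music, Civics all conflict with each other, so at least 3 time slots are needed.
3 time slots suffice: time slot 1 → {Chemistry, Music, Biology, History}; time slot 2 → {Art, Algebra, Geology}; time slot 3 → {Logic, Statistics, Civics}. Every pair that conflicts lands in different time slots.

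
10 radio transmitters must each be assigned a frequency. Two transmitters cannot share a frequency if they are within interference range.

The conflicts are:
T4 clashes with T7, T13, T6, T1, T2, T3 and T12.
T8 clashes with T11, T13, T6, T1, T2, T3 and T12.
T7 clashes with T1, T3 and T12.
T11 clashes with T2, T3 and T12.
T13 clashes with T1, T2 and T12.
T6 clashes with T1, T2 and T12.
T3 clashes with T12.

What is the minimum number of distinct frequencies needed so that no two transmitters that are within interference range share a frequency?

T8, T11, T3, T12 are mutually in conflict, so at least 4 frequencies are needed.
Using 4 frequencies: T4=2, T8=2, T7=4, T11=4, T13=3, T6=3, T1=1, T2=1, T3=3, T12=1. Each listed conflict is separated.

4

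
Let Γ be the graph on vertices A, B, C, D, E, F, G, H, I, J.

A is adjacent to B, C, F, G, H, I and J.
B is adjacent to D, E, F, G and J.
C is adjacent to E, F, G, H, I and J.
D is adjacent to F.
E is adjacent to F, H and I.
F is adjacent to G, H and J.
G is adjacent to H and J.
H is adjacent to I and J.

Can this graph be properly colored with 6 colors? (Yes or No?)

The chromatic number is 6. A, C, F, G, H, J form a clique, so at least 6 colors are needed.
6 colors suffice: color 1 → {F, I}; color 2 → {B, H}; color 3 → {A, D, E}; color 4 → {C}; color 5 → {J}; color 6 → {G}.
That is already a proper 6-coloring.

Yes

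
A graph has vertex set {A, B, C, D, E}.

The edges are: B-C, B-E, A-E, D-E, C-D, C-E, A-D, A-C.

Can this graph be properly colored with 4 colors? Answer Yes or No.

The chromatic number is 4. A, C, D, E form a clique, so at least 4 colors are needed.
A valid assignment using 4 colors: A=4, B=3, C=2, D=3, E=1.
That is already a proper 4-coloring.

Yes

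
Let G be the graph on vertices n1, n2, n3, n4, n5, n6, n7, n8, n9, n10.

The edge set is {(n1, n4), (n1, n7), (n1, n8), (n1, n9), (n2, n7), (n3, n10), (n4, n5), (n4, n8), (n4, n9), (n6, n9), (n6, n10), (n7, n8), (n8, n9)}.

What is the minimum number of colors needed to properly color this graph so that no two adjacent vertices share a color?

n1, n4, n8, n9 form a clique, so at least 4 colors are needed.
4 colors suffice: color 1 → {n1, n2, n3, n5, n6}; color 2 → {n8, n10}; color 3 → {n7, n9}; color 4 → {n4}. Every edge joins two different colors.

4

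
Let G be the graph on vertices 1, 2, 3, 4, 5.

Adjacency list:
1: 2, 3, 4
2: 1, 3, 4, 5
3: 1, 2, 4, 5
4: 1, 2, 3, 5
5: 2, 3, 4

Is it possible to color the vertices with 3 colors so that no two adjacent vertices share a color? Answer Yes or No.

2, 3, 4, 5 form a clique, so at least 4 colors are needed.
So 3 colors are not enough.

No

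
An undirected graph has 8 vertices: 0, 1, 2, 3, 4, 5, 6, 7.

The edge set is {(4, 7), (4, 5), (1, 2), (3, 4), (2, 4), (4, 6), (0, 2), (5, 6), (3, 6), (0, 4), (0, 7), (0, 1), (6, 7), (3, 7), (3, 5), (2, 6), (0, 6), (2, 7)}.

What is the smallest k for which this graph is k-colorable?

0, 2, 4, 6, 7 form a clique, so at least 5 colors are needed.
5 colors suffice: 0=purple, 1=red, 2=green, 3=green, 4=red, 5=yellow, 6=blue, 7=yellow. Every edge joins two different colors.

5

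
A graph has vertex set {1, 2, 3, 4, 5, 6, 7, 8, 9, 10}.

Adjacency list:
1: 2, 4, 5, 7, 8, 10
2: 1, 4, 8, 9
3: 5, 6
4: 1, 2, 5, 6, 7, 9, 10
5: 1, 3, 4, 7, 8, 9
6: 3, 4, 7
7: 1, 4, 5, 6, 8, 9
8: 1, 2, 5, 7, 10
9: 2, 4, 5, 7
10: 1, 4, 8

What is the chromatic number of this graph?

4

4, 5, 7, 9 are mutually adjacent (a clique of size 4), so at least 4 colors are needed.
One proper 4-coloring: 1=d, 2=b, 3=a, 4=a, 5=c, 6=c, 7=b, 8=a, 9=d, 10=b. Each edge has distinct colors on its endpoints.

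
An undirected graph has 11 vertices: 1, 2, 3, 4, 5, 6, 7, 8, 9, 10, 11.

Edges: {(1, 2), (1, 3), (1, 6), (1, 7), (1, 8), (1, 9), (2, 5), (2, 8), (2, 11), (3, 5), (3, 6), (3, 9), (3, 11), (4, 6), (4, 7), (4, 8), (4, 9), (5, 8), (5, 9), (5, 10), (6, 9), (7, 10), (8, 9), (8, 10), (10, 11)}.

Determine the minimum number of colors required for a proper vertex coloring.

4

1, 3, 6, 9 form a clique, so at least 4 colors are needed.
4 colors suffice: color red → {3, 7, 8}; color blue → {1, 4, 5, 11}; color green → {2, 9, 10}; color yellow → {6}. Every edge joins two different colors.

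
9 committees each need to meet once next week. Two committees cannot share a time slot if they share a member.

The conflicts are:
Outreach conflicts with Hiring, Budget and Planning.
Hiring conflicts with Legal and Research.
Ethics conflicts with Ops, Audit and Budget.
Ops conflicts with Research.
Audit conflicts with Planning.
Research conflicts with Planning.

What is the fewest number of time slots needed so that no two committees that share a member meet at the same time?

The cycle Ethics-Ops-Research-Planning-Audit-Ethics has odd length 5, so it cannot be 2-colored; at least 3 time slots are needed.
3 time slots suffice: Outreach=1, Hiring=2, Legal=1, Ethics=1, Ops=2, Audit=3, Research=1, Budget=2, Planning=2. No two conflicting committees share a time slot.

3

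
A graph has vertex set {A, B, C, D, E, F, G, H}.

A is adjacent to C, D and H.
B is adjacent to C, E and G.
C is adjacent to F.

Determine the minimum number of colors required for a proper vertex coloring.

B and E are adjacent, so at least 2 colors are needed.
2 colors suffice: A=2, B=2, C=1, D=1, E=1, F=2, G=1, H=1. Each edge has distinct colors on its endpoints.

2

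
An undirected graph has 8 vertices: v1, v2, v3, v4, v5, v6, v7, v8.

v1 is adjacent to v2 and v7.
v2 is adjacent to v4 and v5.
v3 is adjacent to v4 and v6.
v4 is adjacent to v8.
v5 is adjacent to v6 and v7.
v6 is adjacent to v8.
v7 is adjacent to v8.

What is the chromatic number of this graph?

3

The cycle v8-v7-v5-v2-v4-v8 has odd length 5, so it cannot be 2-colored; at least 3 colors are needed.
One proper 3-coloring: v1=red, v2=green, v3=red, v4=blue, v5=red, v6=blue, v7=blue, v8=red. No two adjacent vertices share a color.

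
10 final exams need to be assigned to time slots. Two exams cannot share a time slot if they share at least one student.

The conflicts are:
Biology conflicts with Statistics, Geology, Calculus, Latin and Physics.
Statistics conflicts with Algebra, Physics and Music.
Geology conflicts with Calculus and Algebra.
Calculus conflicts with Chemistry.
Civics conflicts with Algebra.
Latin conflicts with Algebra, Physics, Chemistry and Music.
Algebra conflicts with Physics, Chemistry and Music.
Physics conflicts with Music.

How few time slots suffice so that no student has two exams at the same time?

4

Latin, Algebra, Physics, Music are mutually in conflict, so at least 4 time slots are needed.
4 time slots suffice: time slot 1 → {Biology, Algebra}; time slot 2 → {Statistics, Calculus, Civics, Latin}; time slot 3 → {Geology, Physics, Chemistry}; time slot 4 → {Music}. Each listed conflict is separated.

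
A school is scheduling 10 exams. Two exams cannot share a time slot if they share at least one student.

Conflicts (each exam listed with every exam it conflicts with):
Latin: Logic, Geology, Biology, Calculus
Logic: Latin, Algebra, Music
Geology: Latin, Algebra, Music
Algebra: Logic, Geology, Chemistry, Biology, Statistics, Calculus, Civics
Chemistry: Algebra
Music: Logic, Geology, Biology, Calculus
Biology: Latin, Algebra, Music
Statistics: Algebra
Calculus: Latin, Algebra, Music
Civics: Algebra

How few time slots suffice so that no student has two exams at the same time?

Latin and Biology conflict, so at least 2 time slots are needed.
Using 2 time slots: Latin=1, Logic=2, Geology=2, Algebra=1, Chemistry=2, Music=1, Biology=2, Statistics=2, Calculus=2, Civics=2. Each listed conflict is separated.

2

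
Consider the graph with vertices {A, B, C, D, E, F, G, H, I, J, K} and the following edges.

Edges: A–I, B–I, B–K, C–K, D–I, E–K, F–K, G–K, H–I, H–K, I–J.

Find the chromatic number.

D and I are adjacent, so at least 2 colors are needed.
2 colors suffice: A=2, B=2, C=2, D=2, E=2, F=2, G=2, H=2, I=1, J=2, K=1. No two adjacent vertices share a color.

2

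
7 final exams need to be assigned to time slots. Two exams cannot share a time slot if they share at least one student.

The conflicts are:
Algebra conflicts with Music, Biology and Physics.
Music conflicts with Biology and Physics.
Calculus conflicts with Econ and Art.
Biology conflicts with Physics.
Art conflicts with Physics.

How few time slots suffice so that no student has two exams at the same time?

4

Algebra, Music, Biology, Physics pairwise conflict, so at least 4 time slots are needed.
4 time slots suffice: Algebra=2, Music=3, Calculus=1, Econ=2, Biology=4, Art=2, Physics=1. No two conflicting exams share a time slot.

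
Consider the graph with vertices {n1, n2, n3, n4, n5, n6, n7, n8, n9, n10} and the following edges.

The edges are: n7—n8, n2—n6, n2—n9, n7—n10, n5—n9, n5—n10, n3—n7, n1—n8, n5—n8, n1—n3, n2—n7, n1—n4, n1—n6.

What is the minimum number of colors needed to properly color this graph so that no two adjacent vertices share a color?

The cycle n2-n7-n3-n1-n6-n2 has odd length 5, so it cannot be 2-colored; at least 3 colors are needed.
3 colors suffice: n1=1, n2=2, n3=2, n4=2, n5=1, n6=3, n7=1, n8=2, n9=3, n10=2. No two adjacent vertices share a color.

3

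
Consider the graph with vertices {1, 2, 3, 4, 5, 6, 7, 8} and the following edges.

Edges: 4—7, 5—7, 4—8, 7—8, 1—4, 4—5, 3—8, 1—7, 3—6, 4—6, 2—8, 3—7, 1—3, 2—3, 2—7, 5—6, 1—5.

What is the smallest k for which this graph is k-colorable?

2, 3, 7, 8 form a clique, so at least 4 colors are needed.
4 colors suffice: color a → {6, 7}; color b → {3, 4}; color c → {5, 8}; color d → {1, 2}. Every edge joins two different colors.

4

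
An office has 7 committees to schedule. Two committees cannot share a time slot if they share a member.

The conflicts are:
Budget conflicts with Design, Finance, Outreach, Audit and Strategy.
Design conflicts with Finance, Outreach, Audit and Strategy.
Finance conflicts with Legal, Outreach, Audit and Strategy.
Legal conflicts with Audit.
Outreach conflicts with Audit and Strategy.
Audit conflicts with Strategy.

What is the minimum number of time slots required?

Budget, Design, Finance, Outreach, Audit, Strategy all conflict with each other, so at least 6 time slots are needed.
6 time slots suffice: Budget=6, Design=4, Finance=2, Legal=3, Outreach=5, Audit=1, Strategy=3. Every pair that conflicts lands in different time slots.

6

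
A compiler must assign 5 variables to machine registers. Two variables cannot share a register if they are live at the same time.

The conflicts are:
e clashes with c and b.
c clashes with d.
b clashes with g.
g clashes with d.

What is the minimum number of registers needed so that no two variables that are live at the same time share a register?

3

The cycle d-c-e-b-g-d has odd length 5, so it cannot be 2-colored; at least 3 registers are needed.
Using 3 registers: e=1, c=2, b=2, g=1, d=3. No two conflicting variables share a register.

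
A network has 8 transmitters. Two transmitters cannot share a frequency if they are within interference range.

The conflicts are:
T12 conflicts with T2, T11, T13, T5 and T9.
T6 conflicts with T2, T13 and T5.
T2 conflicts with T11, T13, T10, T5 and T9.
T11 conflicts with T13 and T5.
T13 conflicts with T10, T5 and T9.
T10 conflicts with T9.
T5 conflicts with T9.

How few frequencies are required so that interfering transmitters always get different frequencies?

T12, T2, T13, T5, T9 pairwise conflict, so at least 5 frequencies are needed.
5 frequencies suffice: frequency 1 → {T13}; frequency 2 → {T2}; frequency 3 → {T10, T5}; frequency 4 → {T6, T11, T9}; frequency 5 → {T12}. Each listed conflict is separated.

5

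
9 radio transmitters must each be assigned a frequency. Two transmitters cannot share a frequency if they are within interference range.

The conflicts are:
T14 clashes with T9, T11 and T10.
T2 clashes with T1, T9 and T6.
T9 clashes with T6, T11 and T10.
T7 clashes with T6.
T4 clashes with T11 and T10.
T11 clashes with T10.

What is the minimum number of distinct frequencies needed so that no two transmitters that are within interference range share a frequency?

T14, T9, T11, T10 pairwise conflict, so at least 4 frequencies are needed.
4 frequencies suffice: frequency 1 → {T1, T9, T7, T4}; frequency 2 → {T2, T11}; frequency 3 → {T6, T10}; frequency 4 → {T14}. Every pair that conflicts lands in different frequencies.

4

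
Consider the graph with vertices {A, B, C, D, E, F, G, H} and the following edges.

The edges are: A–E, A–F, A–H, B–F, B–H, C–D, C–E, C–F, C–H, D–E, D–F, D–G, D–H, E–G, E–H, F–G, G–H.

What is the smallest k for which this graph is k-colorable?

4

D, E, G, H are mutually adjacent (a clique of size 4), so at least 4 colors are needed.
4 colors suffice: A=blue, B=blue, C=yellow, D=blue, E=green, F=red, G=yellow, H=red. No two adjacent vertices share a color.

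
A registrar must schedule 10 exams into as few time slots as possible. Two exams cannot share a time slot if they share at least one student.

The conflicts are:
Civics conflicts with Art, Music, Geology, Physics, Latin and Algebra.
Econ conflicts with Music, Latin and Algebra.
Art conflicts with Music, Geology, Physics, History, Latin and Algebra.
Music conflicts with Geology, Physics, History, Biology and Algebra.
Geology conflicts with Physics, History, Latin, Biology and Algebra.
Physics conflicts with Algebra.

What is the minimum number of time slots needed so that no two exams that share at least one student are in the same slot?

6

Civics, Art, Music, Geology, Physics, Algebra pairwise conflict, so at least 6 time slots are needed.
A valid assignment using 6 time slots: Civics=5, Econ=1, Art=3, Music=2, Geology=1, Physics=6, History=4, Latin=2, Biology=3, Algebra=4. Each listed conflict is separated.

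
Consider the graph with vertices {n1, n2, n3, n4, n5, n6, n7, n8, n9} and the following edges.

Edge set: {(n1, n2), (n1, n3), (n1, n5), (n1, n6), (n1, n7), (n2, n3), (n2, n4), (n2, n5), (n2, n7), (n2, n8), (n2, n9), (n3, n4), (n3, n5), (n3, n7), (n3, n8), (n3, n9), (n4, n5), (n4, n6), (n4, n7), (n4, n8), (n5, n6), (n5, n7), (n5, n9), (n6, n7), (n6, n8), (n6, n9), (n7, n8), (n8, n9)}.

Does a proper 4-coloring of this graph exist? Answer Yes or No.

No

n1, n2, n3, n5, n7 form a clique, so at least 5 colors are needed.
So 4 colors are not enough.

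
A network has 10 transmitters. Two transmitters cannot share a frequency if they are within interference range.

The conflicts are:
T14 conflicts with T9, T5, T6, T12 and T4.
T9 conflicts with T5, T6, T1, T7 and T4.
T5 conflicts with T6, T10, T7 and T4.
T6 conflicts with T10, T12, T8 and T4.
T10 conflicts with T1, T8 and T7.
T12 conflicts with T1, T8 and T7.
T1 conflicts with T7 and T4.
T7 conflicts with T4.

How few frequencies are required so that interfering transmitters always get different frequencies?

5

T14, T9, T5, T6, T4 all conflict with each other, so at least 5 frequencies are needed.
5 frequencies suffice: T14=5, T9=2, T5=4, T6=1, T10=2, T12=2, T1=4, T8=3, T7=1, T4=3. No two conflicting transmitters share a frequency.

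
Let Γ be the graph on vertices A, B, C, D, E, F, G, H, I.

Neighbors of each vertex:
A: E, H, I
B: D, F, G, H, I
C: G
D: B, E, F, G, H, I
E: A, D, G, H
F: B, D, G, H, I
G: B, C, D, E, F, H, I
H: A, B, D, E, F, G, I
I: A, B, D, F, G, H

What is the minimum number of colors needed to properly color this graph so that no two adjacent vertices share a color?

B, D, F, G, H, I are pairwise adjacent (a clique of size 6), so at least 6 colors are needed.
6 colors suffice: color 1 → {C, H}; color 2 → {A, G}; color 3 → {E, I}; color 4 → {D}; color 5 → {F}; color 6 → {B}. Each edge has distinct colors on its endpoints.

6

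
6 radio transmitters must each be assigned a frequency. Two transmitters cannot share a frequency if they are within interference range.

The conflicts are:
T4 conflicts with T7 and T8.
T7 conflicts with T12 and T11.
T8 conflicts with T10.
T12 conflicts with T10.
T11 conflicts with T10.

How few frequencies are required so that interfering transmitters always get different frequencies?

3

The cycle T4-T7-T12-T10-T8-T4 has odd length 5, so it cannot be 2-colored; at least 3 frequencies are needed.
3 frequencies suffice: frequency 1 → {T7, T10}; frequency 2 → {T4, T12, T11}; frequency 3 → {T8}. No two conflicting transmitters share a frequency.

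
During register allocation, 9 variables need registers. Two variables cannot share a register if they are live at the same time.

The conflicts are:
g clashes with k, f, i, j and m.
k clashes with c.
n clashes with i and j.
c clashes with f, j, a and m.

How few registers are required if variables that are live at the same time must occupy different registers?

g and i conflict, so at least 2 registers are needed.
2 registers suffice: g=1, k=2, n=1, c=1, f=2, i=2, j=2, a=2, m=2. Each listed conflict is separated.

2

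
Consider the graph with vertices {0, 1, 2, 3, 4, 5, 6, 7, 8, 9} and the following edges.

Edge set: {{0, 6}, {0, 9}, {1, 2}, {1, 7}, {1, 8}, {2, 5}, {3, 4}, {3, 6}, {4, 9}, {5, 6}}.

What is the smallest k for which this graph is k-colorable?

3

The cycle 9-0-6-3-4-9 has odd length 5, so it cannot be 2-colored; at least 3 colors are needed.
3 colors suffice: color red → {1, 4, 6}; color blue → {3, 5, 7, 8, 9}; color green → {0, 2}. Each edge has distinct colors on its endpoints.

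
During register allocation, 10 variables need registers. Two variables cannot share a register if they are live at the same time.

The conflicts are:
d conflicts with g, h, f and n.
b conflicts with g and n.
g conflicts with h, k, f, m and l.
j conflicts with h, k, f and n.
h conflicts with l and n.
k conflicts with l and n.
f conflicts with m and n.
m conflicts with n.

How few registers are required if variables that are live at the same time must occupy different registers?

3

j, f, n all conflict with each other, so at least 3 registers are needed.
3 registers suffice: d=3, b=2, g=1, j=3, h=2, k=2, f=2, m=3, l=3, n=1. No two conflicting variables share a register.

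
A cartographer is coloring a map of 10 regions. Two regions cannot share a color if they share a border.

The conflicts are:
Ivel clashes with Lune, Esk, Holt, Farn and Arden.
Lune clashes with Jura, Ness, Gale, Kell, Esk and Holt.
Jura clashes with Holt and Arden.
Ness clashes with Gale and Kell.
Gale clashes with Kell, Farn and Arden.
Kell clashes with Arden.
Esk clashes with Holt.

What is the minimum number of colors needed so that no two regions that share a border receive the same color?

4

Lune, Ness, Gale, Kell all conflict with each other, so at least 4 colors are needed.
A valid assignment using 4 colors: Ivel=2, Lune=1, Jura=2, Ness=4, Gale=2, Kell=3, Esk=4, Holt=3, Farn=1, Arden=1. Each listed conflict is separated.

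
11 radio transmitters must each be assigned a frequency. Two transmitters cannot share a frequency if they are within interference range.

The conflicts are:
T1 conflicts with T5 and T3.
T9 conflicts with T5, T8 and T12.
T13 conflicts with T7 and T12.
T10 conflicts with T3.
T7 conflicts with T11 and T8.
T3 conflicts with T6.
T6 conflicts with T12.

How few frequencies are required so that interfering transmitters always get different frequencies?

3

The cycle T8-T9-T12-T13-T7-T8 has odd length 5, so it cannot be 2-colored; at least 3 frequencies are needed.
3 frequencies suffice: frequency 1 → {T5, T7, T3, T12}; frequency 2 → {T1, T9, T13, T10, T11, T6}; frequency 3 → {T8}. No two conflicting transmitters share a frequency.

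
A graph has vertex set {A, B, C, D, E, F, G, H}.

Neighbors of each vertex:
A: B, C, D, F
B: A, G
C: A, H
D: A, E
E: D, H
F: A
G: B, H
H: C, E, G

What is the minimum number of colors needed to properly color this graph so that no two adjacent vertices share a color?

3

The cycle B-A-C-H-G-B has odd length 5, so it cannot be 2-colored; at least 3 colors are needed.
3 colors suffice: color 1 → {A, H}; color 2 → {B, C, E, F}; color 3 → {D, G}. Every edge joins two different colors.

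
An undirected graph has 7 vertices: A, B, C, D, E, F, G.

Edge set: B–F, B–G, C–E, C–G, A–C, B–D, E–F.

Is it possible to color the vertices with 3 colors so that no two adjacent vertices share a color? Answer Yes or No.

Yes

The chromatic number is 3. The cycle B-F-E-C-G-B has odd length 5, so it cannot be 2-colored; at least 3 colors are needed.
One proper 3-coloring: A=blue, B=red, C=red, D=blue, E=blue, F=green, G=blue.
That is already a proper 3-coloring.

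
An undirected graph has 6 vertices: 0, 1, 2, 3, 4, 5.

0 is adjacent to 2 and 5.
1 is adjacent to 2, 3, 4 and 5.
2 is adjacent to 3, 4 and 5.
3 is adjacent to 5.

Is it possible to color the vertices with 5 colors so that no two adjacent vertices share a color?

Yes

The chromatic number is 4. 1, 2, 3, 5 form a clique, so at least 4 colors are needed.
A valid assignment using 4 colors: 0=blue, 1=blue, 2=red, 3=yellow, 4=green, 5=green.
Since 5 ≥ 4, a proper 5-coloring certainly exists.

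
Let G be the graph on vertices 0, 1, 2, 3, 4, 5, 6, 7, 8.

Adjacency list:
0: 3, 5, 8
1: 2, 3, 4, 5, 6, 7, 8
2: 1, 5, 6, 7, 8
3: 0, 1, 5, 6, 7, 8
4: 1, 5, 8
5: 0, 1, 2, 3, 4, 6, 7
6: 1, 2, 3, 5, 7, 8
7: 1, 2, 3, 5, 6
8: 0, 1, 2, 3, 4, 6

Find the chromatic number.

1, 2, 5, 6, 7 form a clique, so at least 5 colors are needed.
A valid assignment using 5 colors: 0=a, 1=a, 2=d, 3=d, 4=c, 5=b, 6=c, 7=e, 8=b. Each edge has distinct colors on its endpoints.

5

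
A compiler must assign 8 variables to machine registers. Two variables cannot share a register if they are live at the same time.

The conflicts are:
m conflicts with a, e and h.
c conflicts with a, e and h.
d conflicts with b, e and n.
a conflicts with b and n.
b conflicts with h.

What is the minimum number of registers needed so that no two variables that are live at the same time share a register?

3

The cycle a-n-d-e-c-a has odd length 5, so it cannot be 2-colored; at least 3 registers are needed.
Using 3 registers: m=2, c=2, d=1, a=1, b=2, e=3, n=2, h=1. No two conflicting variables share a register.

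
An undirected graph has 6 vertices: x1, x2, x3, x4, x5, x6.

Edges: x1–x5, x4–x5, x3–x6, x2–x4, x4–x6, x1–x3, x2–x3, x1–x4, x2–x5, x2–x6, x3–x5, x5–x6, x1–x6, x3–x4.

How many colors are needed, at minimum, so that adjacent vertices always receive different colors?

x2, x3, x4, x5, x6 form a clique, so at least 5 colors are needed.
5 colors suffice: color 1 → {x5}; color 2 → {x6}; color 3 → {x3}; color 4 → {x4}; color 5 → {x1, x2}. No two adjacent vertices share a color.

5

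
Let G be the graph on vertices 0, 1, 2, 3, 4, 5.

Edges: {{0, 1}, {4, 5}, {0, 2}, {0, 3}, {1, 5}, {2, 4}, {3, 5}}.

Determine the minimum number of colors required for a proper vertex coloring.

The cycle 2-0-3-5-4-2 has odd length 5, so it cannot be 2-colored; at least 3 colors are needed.
3 colors suffice: color red → {0, 5}; color blue → {1, 2, 3}; color green → {4}. No two adjacent vertices share a color.

3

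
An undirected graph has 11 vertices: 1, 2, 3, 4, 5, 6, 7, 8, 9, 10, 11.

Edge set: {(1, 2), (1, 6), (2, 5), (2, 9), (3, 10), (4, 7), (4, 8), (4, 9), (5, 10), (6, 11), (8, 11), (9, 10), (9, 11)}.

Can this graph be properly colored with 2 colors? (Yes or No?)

No

The cycle 6-11-9-2-1-6 has odd length 5, so it cannot be 2-colored; at least 3 colors are needed.
So 2 colors are not enough.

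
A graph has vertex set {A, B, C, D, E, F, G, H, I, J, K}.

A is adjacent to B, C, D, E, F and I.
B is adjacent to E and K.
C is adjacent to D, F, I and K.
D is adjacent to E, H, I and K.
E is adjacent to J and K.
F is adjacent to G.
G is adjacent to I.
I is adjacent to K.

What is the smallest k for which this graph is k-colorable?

C, D, I, K form a clique, so at least 4 colors are needed.
One proper 4-coloring: A=blue, B=red, C=green, D=red, E=green, F=red, G=blue, H=blue, I=yellow, J=red, K=blue. No two adjacent vertices share a color.

4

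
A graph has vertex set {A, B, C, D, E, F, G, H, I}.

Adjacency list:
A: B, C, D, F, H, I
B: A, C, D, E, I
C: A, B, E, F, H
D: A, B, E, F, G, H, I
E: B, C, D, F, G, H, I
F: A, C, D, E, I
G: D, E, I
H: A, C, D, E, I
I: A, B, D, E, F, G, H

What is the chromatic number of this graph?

4

A, B, D, I form a clique, so at least 4 colors are needed.
4 colors suffice: color 1 → {C, I}; color 2 → {D}; color 3 → {A, E}; color 4 → {B, F, G, H}. Every edge joins two different colors.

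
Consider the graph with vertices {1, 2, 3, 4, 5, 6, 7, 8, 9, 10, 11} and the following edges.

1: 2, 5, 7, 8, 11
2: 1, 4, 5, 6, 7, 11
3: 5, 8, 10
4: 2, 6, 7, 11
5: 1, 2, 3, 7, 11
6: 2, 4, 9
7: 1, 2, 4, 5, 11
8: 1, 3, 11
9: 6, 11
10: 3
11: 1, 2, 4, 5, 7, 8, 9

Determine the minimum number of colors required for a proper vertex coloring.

1, 2, 5, 7, 11 are mutually adjacent (a clique of size 5), so at least 5 colors are needed.
A valid assignment using 5 colors: 1=green, 2=blue, 3=red, 4=green, 5=purple, 6=red, 7=yellow, 8=blue, 9=blue, 10=blue, 11=red. Each edge has distinct colors on its endpoints.

5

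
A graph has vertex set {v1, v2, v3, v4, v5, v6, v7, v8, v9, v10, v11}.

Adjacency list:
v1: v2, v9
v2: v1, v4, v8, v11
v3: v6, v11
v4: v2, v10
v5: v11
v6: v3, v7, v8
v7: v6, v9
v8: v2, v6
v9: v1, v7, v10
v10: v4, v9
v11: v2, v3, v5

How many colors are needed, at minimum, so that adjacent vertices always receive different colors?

3

The cycle v1-v2-v4-v10-v9-v1 has odd length 5, so it cannot be 2-colored; at least 3 colors are needed.
3 colors suffice: v1=B, v2=R, v3=G, v4=B, v5=R, v6=R, v7=B, v8=B, v9=R, v10=G, v11=B. Every edge joins two different colors.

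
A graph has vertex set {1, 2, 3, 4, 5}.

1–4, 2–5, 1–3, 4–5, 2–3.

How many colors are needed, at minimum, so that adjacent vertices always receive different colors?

The cycle 2-3-1-4-5-2 has odd length 5, so it cannot be 2-colored; at least 3 colors are needed.
3 colors suffice: color red → {1, 2}; color blue → {3, 5}; color green → {4}. No two adjacent vertices share a color.

3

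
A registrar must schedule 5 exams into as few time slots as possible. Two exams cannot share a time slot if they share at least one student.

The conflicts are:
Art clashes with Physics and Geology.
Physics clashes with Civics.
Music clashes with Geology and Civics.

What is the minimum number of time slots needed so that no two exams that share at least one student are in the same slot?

The cycle Civics-Physics-Art-Geology-Music-Civics has odd length 5, so it cannot be 2-colored; at least 3 time slots are needed.
3 time slots suffice: time slot 1 → {Art, Music}; time slot 2 → {Physics, Geology}; time slot 3 → {Civics}. Each listed conflict is separated.

3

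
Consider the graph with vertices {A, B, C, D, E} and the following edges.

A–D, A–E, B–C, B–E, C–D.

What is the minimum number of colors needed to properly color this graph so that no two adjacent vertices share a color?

The cycle C-D-A-E-B-C has odd length 5, so it cannot be 2-colored; at least 3 colors are needed.
3 colors suffice: color 1 → {A, B}; color 2 → {D, E}; color 3 → {C}. Each edge has distinct colors on its endpoints.

3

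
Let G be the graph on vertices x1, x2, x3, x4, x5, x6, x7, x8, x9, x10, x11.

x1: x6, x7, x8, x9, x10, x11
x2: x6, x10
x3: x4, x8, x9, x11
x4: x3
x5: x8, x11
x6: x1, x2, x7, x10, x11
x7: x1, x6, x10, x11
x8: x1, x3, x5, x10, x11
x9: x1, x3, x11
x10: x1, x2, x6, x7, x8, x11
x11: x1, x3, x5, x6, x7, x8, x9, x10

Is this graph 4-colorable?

x1, x6, x7, x10, x11 form a clique, so at least 5 colors are needed.
So 4 colors are not enough.

No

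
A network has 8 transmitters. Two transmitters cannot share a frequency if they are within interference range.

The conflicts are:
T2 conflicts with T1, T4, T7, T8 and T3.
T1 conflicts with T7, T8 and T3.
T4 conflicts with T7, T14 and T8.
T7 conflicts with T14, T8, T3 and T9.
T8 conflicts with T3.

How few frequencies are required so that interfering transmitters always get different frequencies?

T2, T1, T7, T8, T3 all conflict with each other, so at least 5 frequencies are needed.
Using 5 frequencies: T2=3, T1=5, T4=4, T7=1, T14=2, T8=2, T3=4, T9=2. No two conflicting transmitters share a frequency.

5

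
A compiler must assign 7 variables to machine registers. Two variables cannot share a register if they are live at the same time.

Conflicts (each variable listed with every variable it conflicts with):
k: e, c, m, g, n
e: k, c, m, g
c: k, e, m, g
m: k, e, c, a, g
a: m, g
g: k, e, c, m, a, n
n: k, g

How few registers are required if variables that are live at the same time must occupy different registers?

k, e, c, m, g all conflict with each other, so at least 5 registers are needed.
5 registers suffice: k=2, e=5, c=4, m=3, a=2, g=1, n=3. Each listed conflict is separated.

5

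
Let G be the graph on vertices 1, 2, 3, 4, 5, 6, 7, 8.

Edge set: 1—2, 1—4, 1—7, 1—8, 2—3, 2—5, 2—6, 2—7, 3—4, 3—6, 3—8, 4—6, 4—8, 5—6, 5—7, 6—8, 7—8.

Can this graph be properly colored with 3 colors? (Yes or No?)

3, 4, 6, 8 are pairwise adjacent (a clique of size 4), so at least 4 colors are needed.
So 3 colors are not enough.

No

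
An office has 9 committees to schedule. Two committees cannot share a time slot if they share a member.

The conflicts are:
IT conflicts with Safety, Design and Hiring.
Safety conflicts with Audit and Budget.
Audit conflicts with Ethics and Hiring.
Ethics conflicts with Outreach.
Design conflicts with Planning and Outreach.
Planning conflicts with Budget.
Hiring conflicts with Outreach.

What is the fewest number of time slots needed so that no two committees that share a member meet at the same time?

3

The cycle Design-Planning-Budget-Safety-IT-Design has odd length 5, so it cannot be 2-colored; at least 3 time slots are needed.
3 time slots suffice: time slot 1 → {IT, Audit, Budget, Outreach}; time slot 2 → {Safety, Ethics, Design, Hiring}; time slot 3 → {Planning}. Each listed conflict is separated.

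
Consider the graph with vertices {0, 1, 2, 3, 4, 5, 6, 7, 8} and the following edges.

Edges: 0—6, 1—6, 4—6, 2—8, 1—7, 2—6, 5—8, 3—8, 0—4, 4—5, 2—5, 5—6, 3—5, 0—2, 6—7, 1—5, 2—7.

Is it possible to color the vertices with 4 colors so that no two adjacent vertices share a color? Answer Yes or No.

Yes

The chromatic number is 3. 2, 5, 8 are mutually adjacent, so at least 3 colors are needed.
3 colors suffice: color a → {0, 5, 7}; color b → {6, 8}; color c → {1, 2, 3, 4}.
Since 4 ≥ 3, a proper 4-coloring certainly exists.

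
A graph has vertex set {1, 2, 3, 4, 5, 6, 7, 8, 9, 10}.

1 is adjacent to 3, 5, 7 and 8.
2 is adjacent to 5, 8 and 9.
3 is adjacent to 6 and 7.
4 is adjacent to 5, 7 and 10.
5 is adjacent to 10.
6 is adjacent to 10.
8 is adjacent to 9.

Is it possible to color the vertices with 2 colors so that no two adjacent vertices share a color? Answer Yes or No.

2, 8, 9 are pairwise adjacent, so at least 3 colors are needed.
So 2 colors are not enough.

No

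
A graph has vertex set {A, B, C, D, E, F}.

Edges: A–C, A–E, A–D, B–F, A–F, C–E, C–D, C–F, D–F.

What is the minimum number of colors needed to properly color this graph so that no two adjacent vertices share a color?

4

A, C, D, F are pairwise adjacent (a clique of size 4), so at least 4 colors are needed.
A valid assignment using 4 colors: A=green, B=blue, C=blue, D=yellow, E=red, F=red. Every edge joins two different colors.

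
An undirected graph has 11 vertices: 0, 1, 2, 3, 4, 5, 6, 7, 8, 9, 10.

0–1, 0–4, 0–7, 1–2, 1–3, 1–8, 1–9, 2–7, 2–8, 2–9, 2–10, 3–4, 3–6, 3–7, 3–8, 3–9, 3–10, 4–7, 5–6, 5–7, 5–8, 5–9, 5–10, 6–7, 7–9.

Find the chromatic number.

1, 2, 8 are mutually adjacent, so at least 3 colors are needed.
3 colors suffice: 0=b, 1=a, 2=b, 3=b, 4=c, 5=b, 6=c, 7=a, 8=c, 9=c, 10=a. No two adjacent vertices share a color.

3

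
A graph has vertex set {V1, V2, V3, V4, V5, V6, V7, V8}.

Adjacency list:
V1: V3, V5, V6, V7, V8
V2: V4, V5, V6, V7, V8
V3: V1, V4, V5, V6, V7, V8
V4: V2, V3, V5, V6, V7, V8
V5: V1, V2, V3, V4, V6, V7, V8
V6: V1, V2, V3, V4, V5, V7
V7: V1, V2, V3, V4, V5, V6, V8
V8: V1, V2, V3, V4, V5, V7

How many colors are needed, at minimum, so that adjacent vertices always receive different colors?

V1, V3, V5, V7, V8 are mutually adjacent (a clique of size 5), so at least 5 colors are needed.
5 colors suffice: color 1 → {V5}; color 2 → {V7}; color 3 → {V6, V8}; color 4 → {V2, V3}; color 5 → {V1, V4}. Every edge joins two different colors.

5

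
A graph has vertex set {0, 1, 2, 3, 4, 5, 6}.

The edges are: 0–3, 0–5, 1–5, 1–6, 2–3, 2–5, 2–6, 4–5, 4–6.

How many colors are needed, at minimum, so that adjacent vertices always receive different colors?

2

2 and 5 are adjacent, so at least 2 colors are needed.
A valid assignment using 2 colors: 0=b, 1=b, 2=b, 3=a, 4=b, 5=a, 6=a. Each edge has distinct colors on its endpoints.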